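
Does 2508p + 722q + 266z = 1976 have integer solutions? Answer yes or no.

gcd(2508, 722) = 38  (2508 = 3×722 + 342, 722 = 2×342 + 38, 342 = 9×38).
gcd(38, 266) = 38.
38 divides 1976, so integer solutions exist.

yes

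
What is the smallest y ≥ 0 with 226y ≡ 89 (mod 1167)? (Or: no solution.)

398

gcd(1167, 226):
  1167 = 5×226 + 37
  226 = 6×37 + 4
  37 = 9×4 + 1
  4 = 4×1
so gcd(1167, 226) = 1.
1 divides 89, so solutions exist.
Back-substitute for Bézout coefficients:
  1 = 37 - 9×4
  ... = 226×(-284) + 1167×(55)
So 226×(-284) ≡ 1 (mod 1167); multiply by 89: y ≡ -25276 (mod 1167).
Smallest nonnegative: y = -25276 mod 1167 = 398.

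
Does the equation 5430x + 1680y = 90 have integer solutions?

gcd(5430, 1680) = 30  (5430 = 3*1680 + 390, 1680 = 4*390 + 120, 390 = 3*120 + 30, 120 = 4*30).
30 divides 90, so integer solutions exist.

yes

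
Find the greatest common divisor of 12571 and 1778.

1

gcd(12571, 1778):
  12571 = 7×1778 + 125
  1778 = 14×125 + 28
  125 = 4×28 + 13
  28 = 2×13 + 2
  13 = 6×2 + 1
  2 = 2×1
so gcd(12571, 1778) = 1.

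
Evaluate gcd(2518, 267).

1

gcd(2518, 267):
  2518 = 9*267 + 115
  267 = 2*115 + 37
  115 = 3*37 + 4
  37 = 9*4 + 1
  4 = 4*1
so gcd(2518, 267) = 1.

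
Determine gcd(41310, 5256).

gcd(41310, 5256):
  41310 = 7·5256 + 4518
  5256 = 1·4518 + 738
  4518 = 6·738 + 90
  738 = 8·90 + 18
  90 = 5·18
so gcd(41310, 5256) = 18.

18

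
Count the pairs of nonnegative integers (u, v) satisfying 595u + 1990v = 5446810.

gcd(1990, 595) = 5  (1990 = 3*595 + 205, 595 = 2*205 + 185, 205 = 1*185 + 20, 185 = 9*20 + 5, 20 = 4*5).
Back-substituting, 595*(97) + 1990*(-29) = 5.
Scale by 1089362: one solution is (105668114, -31591498). Reduce u mod 398: (308, 2645).
General: u = 308 + 398t, v = 2645 - 119t.
u ≥ 0 ⇒ t ≥ 0; v ≥ 0 ⇒ t ≤ 22. So t ∈ [0, 22]: 23 solutions.

23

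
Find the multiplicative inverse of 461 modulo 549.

131

gcd(549, 461) = 1.
By Bézout, 461·(131) + 549·(-110) = 1.
So 461·131 ≡ 1 (mod 549), and 131 mod 549 = 131.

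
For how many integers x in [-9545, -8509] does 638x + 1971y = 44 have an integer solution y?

0

gcd(1971, 638) = 1  (1971 = 3×638 + 57, 638 = 11×57 + 11, 57 = 5×11 + 2, 11 = 5×2 + 1, 2 = 2×1).
Back-substituting, 638×(899) + 1971×(-291) = 1.
Scale by 44: particular solution (39556, -12804); reduce x mod 1971: (136, -44).
General solution: x = 136 + 1971t, y = -44 - 638t for integer t.
-9545 ≤ 136 + 1971t ≤ -8509 gives t ∈ [-4, -5], which is 0 values.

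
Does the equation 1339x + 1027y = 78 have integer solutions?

gcd(1339, 1027) = 13  (1339 = 1·1027 + 312, 1027 = 3·312 + 91, 312 = 3·91 + 39, 91 = 2·39 + 13, 39 = 3·13).
13 divides 78, so integer solutions exist.

yes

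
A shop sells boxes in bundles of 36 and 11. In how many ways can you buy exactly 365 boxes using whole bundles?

Need nonnegative integers with 36j + 11k = 365.
gcd(36, 11) = 1, and 36·(4) + 11·(-13) = 1.
So (j₀, k₀) = (1460, -4745); general j = 1460 + 11t, k = -4745 - 36t.
j ≥ 0 ⇒ t ≥ -132; k ≥ 0 ⇒ t ≤ -132. That's 1 value of t.

1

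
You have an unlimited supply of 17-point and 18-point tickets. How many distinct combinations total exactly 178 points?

1

Need nonnegative integers with 17j + 18k = 178.
gcd(17, 18) = 1, and 17·(-1) + 18·(1) = 1.
So (j₀, k₀) = (-178, 178); general j = -178 + 18t, k = 178 - 17t.
j ≥ 0 ⇒ t ≥ 10; k ≥ 0 ⇒ t ≤ 10. That's 1 value of t.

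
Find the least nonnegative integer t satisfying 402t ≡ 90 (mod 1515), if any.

460

gcd(1515, 402):
  1515 = 3·402 + 309
  402 = 1·309 + 93
  309 = 3·93 + 30
  93 = 3·30 + 3
  30 = 10·3
so gcd(1515, 402) = 3.
3 divides 90, so solutions exist.
Back-substitute for Bézout coefficients:
  3 = 93 - 3·30
  ... = 402·(49) + 1515·(-13)
So 402·(49) ≡ 3 (mod 1515); multiply by 30: t ≡ 1470 (mod 505).
Smallest nonnegative: t = 1470 mod 505 = 460.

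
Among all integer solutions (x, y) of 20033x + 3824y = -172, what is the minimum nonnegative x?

4

gcd(20033, 3824):
  20033 = 5*3824 + 913
  3824 = 4*913 + 172
  913 = 5*172 + 53
  172 = 3*53 + 13
  53 = 4*13 + 1
  13 = 13*1
so gcd(20033, 3824) = 1.
1 divides -172, so solutions exist.
Back-substitute for Bézout coefficients:
  1 = 53 - 4*13
  ... = 20033*(289) + 3824*(-1514)
Scale by -172/1 = -172: (x₀, y₀) = (-49708, 260408).
General solution: x = -49708 + 3824t, y = 260408 - 20033t for integer t.
x ≥ 0: smallest is -49708 mod 3824 = 4 (at t = 13), with y = -21.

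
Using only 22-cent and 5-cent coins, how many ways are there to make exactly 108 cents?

1

Need nonnegative integers with 22j + 5k = 108.
gcd(22, 5) = 1, and 22·(-2) + 5·(9) = 1.
So (j₀, k₀) = (-216, 972); general j = -216 + 5t, k = 972 - 22t.
j ≥ 0 ⇒ t ≥ 44; k ≥ 0 ⇒ t ≤ 44. That's 1 value of t.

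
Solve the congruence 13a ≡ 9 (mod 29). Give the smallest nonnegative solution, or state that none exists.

23

gcd(29, 13):
  29 = 2*13 + 3
  13 = 4*3 + 1
  3 = 3*1
so gcd(29, 13) = 1.
1 divides 9, so solutions exist.
Back-substitute for Bézout coefficients:
  1 = 13 - 4*3
  ... = 13*(9) + 29*(-4)
So 13*(9) ≡ 1 (mod 29); multiply by 9: a ≡ 81 (mod 29).
Smallest nonnegative: a = 81 mod 29 = 23.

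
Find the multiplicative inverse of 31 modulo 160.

31

gcd(160, 31):
  160 = 5*31 + 5
  31 = 6*5 + 1
  5 = 5*1
so gcd(160, 31) = 1.
Back-substitute for Bézout coefficients:
  1 = 31 - 6*5
  ... = 31*(31) + 160*(-6)
So 31*31 ≡ 1 (mod 160), and 31 mod 160 = 31.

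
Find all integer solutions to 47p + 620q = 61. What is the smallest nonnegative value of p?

463

gcd(620, 47):
  620 = 13*47 + 9
  47 = 5*9 + 2
  9 = 4*2 + 1
  2 = 2*1
so gcd(620, 47) = 1.
1 divides 61, so solutions exist.
Back-substitute for Bézout coefficients:
  1 = 9 - 4*2
  ... = 47*(-277) + 620*(21)
Scale by 61/1 = 61: (p₀, q₀) = (-16897, 1281).
General solution: p = -16897 + 620t, q = 1281 - 47t for integer t.
p ≥ 0: smallest is -16897 mod 620 = 463 (at t = 28), with q = -35.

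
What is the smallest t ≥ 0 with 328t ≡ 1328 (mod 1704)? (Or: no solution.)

56

gcd(1704, 328) = 8  (1704 = 5·328 + 64, 328 = 5·64 + 8, 64 = 8·8).
8 divides 1328, so solutions exist.
Back-substituting, 328·(26) + 1704·(-5) = 8.
So 328·(26) ≡ 8 (mod 1704); multiply by 166: t ≡ 4316 (mod 213).
Smallest nonnegative: t = 4316 mod 213 = 56.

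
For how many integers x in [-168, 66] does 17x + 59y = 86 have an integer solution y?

4

gcd(59, 17):
  59 = 3×17 + 8
  17 = 2×8 + 1
  8 = 8×1
so gcd(59, 17) = 1.
Back-substitute for Bézout coefficients:
  1 = 17 - 2×8
  ... = 17×(7) + 59×(-2)
Scale by 86: particular solution (602, -172); reduce x mod 59: (12, -2).
General solution: x = 12 + 59t, y = -2 - 17t for integer t.
-168 ≤ 12 + 59t ≤ 66 gives t ∈ [-3, 0], which is 4 values.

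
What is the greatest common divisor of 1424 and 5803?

1

gcd(5803, 1424) = 1  (5803 = 4·1424 + 107, 1424 = 13·107 + 33, 107 = 3·33 + 8, 33 = 4·8 + 1, 8 = 8·1).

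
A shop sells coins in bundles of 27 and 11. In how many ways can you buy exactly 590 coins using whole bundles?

2

Need nonnegative integers with 27j + 11k = 590.
gcd(27, 11) = 1, and 27·(-2) + 11·(5) = 1.
So (j₀, k₀) = (-1180, 2950); general j = -1180 + 11t, k = 2950 - 27t.
j ≥ 0 ⇒ t ≥ 108; k ≥ 0 ⇒ t ≤ 109. That's 2 values of t.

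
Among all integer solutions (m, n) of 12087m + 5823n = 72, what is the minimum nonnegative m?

119

gcd(12087, 5823):
  12087 = 2·5823 + 441
  5823 = 13·441 + 90
  441 = 4·90 + 81
  90 = 1·81 + 9
  81 = 9·9
so gcd(12087, 5823) = 9.
9 divides 72, so solutions exist.
Back-substitute for Bézout coefficients:
  9 = 90 - 1·81
  ... = 12087·(-66) + 5823·(137)
Scale by 72/9 = 8: (m₀, n₀) = (-528, 1096).
General solution: m = -528 + 647t, n = 1096 - 1343t for integer t.
m ≥ 0: smallest is -528 mod 647 = 119 (at t = 1), with n = -247.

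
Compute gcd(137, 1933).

1

gcd(1933, 137) = 1  (1933 = 14·137 + 15, 137 = 9·15 + 2, 15 = 7·2 + 1, 2 = 2·1).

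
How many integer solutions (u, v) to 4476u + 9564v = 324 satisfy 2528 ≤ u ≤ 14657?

gcd(9564, 4476) = 12.
By Bézout, 4476×(250) + 9564×(-117) = 12.
Particular solution: (374, -175).
General solution: u = 374 + 797t, v = -175 - 373t for integer t.
2528 ≤ 374 + 797t ≤ 14657 gives t ∈ [3, 17], which is 15 values.

15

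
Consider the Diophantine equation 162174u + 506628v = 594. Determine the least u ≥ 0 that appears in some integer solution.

62289

gcd(506628, 162174) = 6.
6 divides 594, so solutions exist.
By Bézout, 162174×(-16429) + 506628×(5259) = 6.
Scale by 594/6 = 99: (u₀, v₀) = (-1626471, 520641).
General solution: u = -1626471 + 84438t, v = 520641 - 27029t for integer t.
u ≥ 0: smallest is -1626471 mod 84438 = 62289 (at t = 20), with v = -19939.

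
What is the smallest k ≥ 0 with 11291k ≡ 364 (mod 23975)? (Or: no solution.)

3304

gcd(23975, 11291) = 7  (23975 = 2·11291 + 1393, 11291 = 8·1393 + 147, 1393 = 9·147 + 70, 147 = 2·70 + 7, 70 = 10·7).
7 divides 364, so solutions exist.
Back-substituting, 11291·(327) + 23975·(-154) = 7.
So 11291·(327) ≡ 7 (mod 23975); multiply by 52: k ≡ 17004 (mod 3425).
Smallest nonnegative: k = 17004 mod 3425 = 3304.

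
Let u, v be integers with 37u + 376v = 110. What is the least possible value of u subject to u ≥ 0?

gcd(376, 37) = 1.
1 divides 110, so solutions exist.
By Bézout, 37·(61) + 376·(-6) = 1.
Scale by 110/1 = 110: (u₀, v₀) = (6710, -660).
General solution: u = 6710 + 376t, v = -660 - 37t for integer t.
u ≥ 0: smallest is 6710 mod 376 = 318 (at t = -17), with v = -31.

318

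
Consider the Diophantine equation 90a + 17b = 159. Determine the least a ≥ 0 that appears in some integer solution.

8

gcd(90, 17) = 1.
1 divides 159, so solutions exist.
By Bézout, 90*(7) + 17*(-37) = 1.
Scale by 159/1 = 159: (a₀, b₀) = (1113, -5883).
General solution: a = 1113 + 17t, b = -5883 - 90t for integer t.
a ≥ 0: smallest is 1113 mod 17 = 8 (at t = -65), with b = -33.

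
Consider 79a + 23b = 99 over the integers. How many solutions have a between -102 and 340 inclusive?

19

gcd(79, 23) = 1  (79 = 3·23 + 10, 23 = 2·10 + 3, 10 = 3·3 + 1, 3 = 3·1).
Back-substituting, 79·(7) + 23·(-24) = 1.
Scale by 99: particular solution (693, -2376); reduce a mod 23: (3, -6).
General solution: a = 3 + 23t, b = -6 - 79t for integer t.
-102 ≤ 3 + 23t ≤ 340 gives t ∈ [-4, 14], which is 19 values.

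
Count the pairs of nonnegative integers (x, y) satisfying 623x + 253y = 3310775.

gcd(623, 253):
  623 = 2×253 + 117
  253 = 2×117 + 19
  117 = 6×19 + 3
  19 = 6×3 + 1
  3 = 3×1
so gcd(623, 253) = 1.
Back-substitute for Bézout coefficients:
  1 = 19 - 6×3
  ... = 623×(-80) + 253×(197)
Scale by 3310775: one solution is (-264862000, 652222675). Reduce x mod 253: (158, 12697).
General: x = 158 + 253t, y = 12697 - 623t.
x ≥ 0 ⇒ t ≥ 0; y ≥ 0 ⇒ t ≤ 20. So t ∈ [0, 20]: 21 solutions.

21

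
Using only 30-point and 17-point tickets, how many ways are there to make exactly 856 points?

2

Need nonnegative integers with 30j + 17k = 856.
gcd(30, 17) = 1, and 30·(4) + 17·(-7) = 1.
So (j₀, k₀) = (3424, -5992); general j = 3424 + 17t, k = -5992 - 30t.
j ≥ 0 ⇒ t ≥ -201; k ≥ 0 ⇒ t ≤ -200. That's 2 values of t.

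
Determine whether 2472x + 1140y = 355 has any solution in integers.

no

gcd(2472, 1140) = 12.
12 does not divide 355 (remainder 7), so no integer solutions.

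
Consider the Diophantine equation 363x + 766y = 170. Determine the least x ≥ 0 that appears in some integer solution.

gcd(766, 363) = 1  (766 = 2×363 + 40, 363 = 9×40 + 3, 40 = 13×3 + 1, 3 = 3×1).
1 divides 170, so solutions exist.
Back-substituting, 363×(-249) + 766×(118) = 1.
Scale by 170/1 = 170: (x₀, y₀) = (-42330, 20060).
General solution: x = -42330 + 766t, y = 20060 - 363t for integer t.
x ≥ 0: smallest is -42330 mod 766 = 566 (at t = 56), with y = -268.

566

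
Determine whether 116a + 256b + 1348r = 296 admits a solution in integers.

yes

gcd(256, 116):
  256 = 2×116 + 24
  116 = 4×24 + 20
  24 = 1×20 + 4
  20 = 5×4
so gcd(256, 116) = 4.
gcd(4, 1348) = 4.
4 divides 296, so integer solutions exist.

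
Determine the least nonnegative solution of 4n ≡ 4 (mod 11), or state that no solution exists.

gcd(11, 4):
  11 = 2·4 + 3
  4 = 1·3 + 1
  3 = 3·1
so gcd(11, 4) = 1.
1 divides 4, so solutions exist.
Back-substitute for Bézout coefficients:
  1 = 4 - 1·3
  ... = 4·(3) + 11·(-1)
So 4·(3) ≡ 1 (mod 11); multiply by 4: n ≡ 12 (mod 11).
Smallest nonnegative: n = 12 mod 11 = 1.

1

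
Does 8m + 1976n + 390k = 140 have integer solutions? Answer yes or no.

gcd(1976, 8):
  1976 = 247*8
so gcd(1976, 8) = 8.
gcd(8, 390) = 2.
2 divides 140, so integer solutions exist.

yes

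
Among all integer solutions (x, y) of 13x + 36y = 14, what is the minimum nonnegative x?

gcd(36, 13) = 1  (36 = 2×13 + 10, 13 = 1×10 + 3, 10 = 3×3 + 1, 3 = 3×1).
1 divides 14, so solutions exist.
Back-substituting, 13×(-11) + 36×(4) = 1.
Scale by 14/1 = 14: (x₀, y₀) = (-154, 56).
General solution: x = -154 + 36t, y = 56 - 13t for integer t.
x ≥ 0: smallest is -154 mod 36 = 26 (at t = 5), with y = -9.

26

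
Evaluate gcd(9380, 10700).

gcd(10700, 9380):
  10700 = 1×9380 + 1320
  9380 = 7×1320 + 140
  1320 = 9×140 + 60
  140 = 2×60 + 20
  60 = 3×20
so gcd(10700, 9380) = 20.

20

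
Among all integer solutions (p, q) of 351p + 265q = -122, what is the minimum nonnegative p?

gcd(351, 265):
  351 = 1×265 + 86
  265 = 3×86 + 7
  86 = 12×7 + 2
  7 = 3×2 + 1
  2 = 2×1
so gcd(351, 265) = 1.
1 divides -122, so solutions exist.
Back-substitute for Bézout coefficients:
  1 = 7 - 3×2
  ... = 351×(-114) + 265×(151)
Scale by -122/1 = -122: (p₀, q₀) = (13908, -18422).
General solution: p = 13908 + 265t, q = -18422 - 351t for integer t.
p ≥ 0: smallest is 13908 mod 265 = 128 (at t = -52), with q = -170.

128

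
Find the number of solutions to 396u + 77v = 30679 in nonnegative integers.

gcd(396, 77):
  396 = 5*77 + 11
  77 = 7*11
so gcd(396, 77) = 11.
Back-substitute for Bézout coefficients:
  11 = 396 - 5*77
  ... = 396*(1) + 77*(-5)
Scale by 2789: one solution is (2789, -13945). Reduce u mod 7: (3, 383).
General: u = 3 + 7t, v = 383 - 36t.
u ≥ 0 ⇒ t ≥ 0; v ≥ 0 ⇒ t ≤ 10. So t ∈ [0, 10]: 11 solutions.

11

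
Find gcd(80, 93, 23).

1

gcd(93, 80) = 1.
gcd(1, 23) = 1.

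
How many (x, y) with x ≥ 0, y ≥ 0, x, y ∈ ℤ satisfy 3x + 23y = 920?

14

gcd(23, 3) = 1.
By Bézout, 3*(8) + 23*(-1) = 1.
One solution: (0, 40).
General: x = 0 + 23t, y = 40 - 3t.
x ≥ 0 ⇒ t ≥ 0; y ≥ 0 ⇒ t ≤ 13. So t ∈ [0, 13]: 14 solutions.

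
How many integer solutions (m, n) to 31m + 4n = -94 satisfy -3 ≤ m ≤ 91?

gcd(31, 4) = 1  (31 = 7*4 + 3, 4 = 1*3 + 1, 3 = 3*1).
Back-substituting, 31*(-1) + 4*(8) = 1.
Scale by -94: particular solution (94, -752); reduce m mod 4: (2, -39).
General solution: m = 2 + 4t, n = -39 - 31t for integer t.
-3 ≤ 2 + 4t ≤ 91 gives t ∈ [-1, 22], which is 24 values.

24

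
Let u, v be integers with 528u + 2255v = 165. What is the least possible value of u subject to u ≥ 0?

90

gcd(2255, 528) = 11  (2255 = 4*528 + 143, 528 = 3*143 + 99, 143 = 1*99 + 44, 99 = 2*44 + 11, 44 = 4*11).
11 divides 165, so solutions exist.
Back-substituting, 528*(47) + 2255*(-11) = 11.
Scale by 165/11 = 15: (u₀, v₀) = (705, -165).
General solution: u = 705 + 205t, v = -165 - 48t for integer t.
u ≥ 0: smallest is 705 mod 205 = 90 (at t = -3), with v = -21.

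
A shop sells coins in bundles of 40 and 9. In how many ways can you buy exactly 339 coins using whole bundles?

1

Need nonnegative integers with 40j + 9k = 339.
gcd(40, 9) = 1, and 40·(-2) + 9·(9) = 1.
So (j₀, k₀) = (-678, 3051); general j = -678 + 9t, k = 3051 - 40t.
j ≥ 0 ⇒ t ≥ 76; k ≥ 0 ⇒ t ≤ 76. That's 1 value of t.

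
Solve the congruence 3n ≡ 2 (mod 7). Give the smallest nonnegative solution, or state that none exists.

gcd(7, 3) = 1.
1 divides 2, so solutions exist.
By Bézout, 3·(-2) + 7·(1) = 1.
So 3·(-2) ≡ 1 (mod 7); multiply by 2: n ≡ -4 (mod 7).
Smallest nonnegative: n = -4 mod 7 = 3.

3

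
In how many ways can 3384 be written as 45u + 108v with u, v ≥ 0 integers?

gcd(108, 45):
  108 = 2·45 + 18
  45 = 2·18 + 9
  18 = 2·9
so gcd(108, 45) = 9.
Back-substitute for Bézout coefficients:
  9 = 45 - 2·18
  ... = 45·(5) + 108·(-2)
Scale by 376: one solution is (1880, -752). Reduce u mod 12: (8, 28).
General: u = 8 + 12t, v = 28 - 5t.
u ≥ 0 ⇒ t ≥ 0; v ≥ 0 ⇒ t ≤ 5. So t ∈ [0, 5]: 6 solutions.

6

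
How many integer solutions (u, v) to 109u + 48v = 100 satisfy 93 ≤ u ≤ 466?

8

gcd(109, 48) = 1  (109 = 2*48 + 13, 48 = 3*13 + 9, 13 = 1*9 + 4, 9 = 2*4 + 1, 4 = 4*1).
Back-substituting, 109*(-11) + 48*(25) = 1.
Scale by 100: particular solution (-1100, 2500); reduce u mod 48: (4, -7).
General solution: u = 4 + 48t, v = -7 - 109t for integer t.
93 ≤ 4 + 48t ≤ 466 gives t ∈ [2, 9], which is 8 values.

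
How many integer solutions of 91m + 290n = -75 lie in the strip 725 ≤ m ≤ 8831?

gcd(290, 91) = 1.
By Bézout, 91·(51) + 290·(-16) = 1.
Particular solution: (235, -74).
General solution: m = 235 + 290t, n = -74 - 91t for integer t.
725 ≤ 235 + 290t ≤ 8831 gives t ∈ [2, 29], which is 28 values.

28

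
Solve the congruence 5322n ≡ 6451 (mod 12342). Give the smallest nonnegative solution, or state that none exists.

no solution

gcd(12342, 5322):
  12342 = 2·5322 + 1698
  5322 = 3·1698 + 228
  1698 = 7·228 + 102
  228 = 2·102 + 24
  102 = 4·24 + 6
  24 = 4·6
so gcd(12342, 5322) = 6.
6 does not divide 6451, so the congruence has no solution.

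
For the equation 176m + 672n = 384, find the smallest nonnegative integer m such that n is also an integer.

gcd(672, 176) = 16.
16 divides 384, so solutions exist.
By Bézout, 176×(-19) + 672×(5) = 16.
Scale by 384/16 = 24: (m₀, n₀) = (-456, 120).
General solution: m = -456 + 42t, n = 120 - 11t for integer t.
m ≥ 0: smallest is -456 mod 42 = 6 (at t = 11), with n = -1.

6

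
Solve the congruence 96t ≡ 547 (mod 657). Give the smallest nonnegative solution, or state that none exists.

no solution

gcd(657, 96):
  657 = 6·96 + 81
  96 = 1·81 + 15
  81 = 5·15 + 6
  15 = 2·6 + 3
  6 = 2·3
so gcd(657, 96) = 3.
3 does not divide 547, so the congruence has no solution.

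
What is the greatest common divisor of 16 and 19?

gcd(19, 16) = 1  (19 = 1×16 + 3, 16 = 5×3 + 1, 3 = 3×1).

1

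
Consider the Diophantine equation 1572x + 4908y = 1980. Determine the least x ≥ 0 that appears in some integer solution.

148

gcd(4908, 1572):
  4908 = 3×1572 + 192
  1572 = 8×192 + 36
  192 = 5×36 + 12
  36 = 3×12
so gcd(4908, 1572) = 12.
12 divides 1980, so solutions exist.
Back-substitute for Bézout coefficients:
  12 = 192 - 5×36
  ... = 1572×(-128) + 4908×(41)
Scale by 1980/12 = 165: (x₀, y₀) = (-21120, 6765).
General solution: x = -21120 + 409t, y = 6765 - 131t for integer t.
x ≥ 0: smallest is -21120 mod 409 = 148 (at t = 52), with y = -47.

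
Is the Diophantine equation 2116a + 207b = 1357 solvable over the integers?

gcd(2116, 207) = 23.
23 divides 1357, so integer solutions exist.

yes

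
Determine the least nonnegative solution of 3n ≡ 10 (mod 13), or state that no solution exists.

gcd(13, 3):
  13 = 4×3 + 1
  3 = 3×1
so gcd(13, 3) = 1.
1 divides 10, so solutions exist.
Back-substitute for Bézout coefficients:
  1 = 13 - 4×3
  ... = 3×(-4) + 13×(1)
So 3×(-4) ≡ 1 (mod 13); multiply by 10: n ≡ -40 (mod 13).
Smallest nonnegative: n = -40 mod 13 = 12.

12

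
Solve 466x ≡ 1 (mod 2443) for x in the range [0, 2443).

2270

gcd(2443, 466) = 1.
By Bézout, 466·(-173) + 2443·(33) = 1.
So 466·-173 ≡ 1 (mod 2443), and -173 mod 2443 = 2270.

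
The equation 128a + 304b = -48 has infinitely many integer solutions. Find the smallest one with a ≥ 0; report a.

2

gcd(304, 128) = 16.
16 divides -48, so solutions exist.
By Bézout, 128·(-7) + 304·(3) = 16.
Scale by -48/16 = -3: (a₀, b₀) = (21, -9).
General solution: a = 21 + 19t, b = -9 - 8t for integer t.
a ≥ 0: smallest is 21 mod 19 = 2 (at t = -1), with b = -1.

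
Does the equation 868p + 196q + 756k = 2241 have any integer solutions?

gcd(868, 196) = 28.
gcd(28, 756) = 28.
28 does not divide 2241 (remainder 1), so no integer solutions.

no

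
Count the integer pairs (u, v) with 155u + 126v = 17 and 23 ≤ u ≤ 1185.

10

gcd(155, 126) = 1.
By Bézout, 155·(-13) + 126·(16) = 1.
Particular solution: (31, -38).
General solution: u = 31 + 126t, v = -38 - 155t for integer t.
23 ≤ 31 + 126t ≤ 1185 gives t ∈ [0, 9], which is 10 values.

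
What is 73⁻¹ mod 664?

gcd(664, 73) = 1.
By Bézout, 73*(-191) + 664*(21) = 1.
So 73*-191 ≡ 1 (mod 664), and -191 mod 664 = 473.

473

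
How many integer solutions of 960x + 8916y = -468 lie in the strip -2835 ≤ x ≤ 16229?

gcd(8916, 960):
  8916 = 9*960 + 276
  960 = 3*276 + 132
  276 = 2*132 + 12
  132 = 11*12
so gcd(8916, 960) = 12.
Back-substitute for Bézout coefficients:
  12 = 276 - 2*132
  ... = 960*(-65) + 8916*(7)
Scale by -39: particular solution (2535, -273); reduce x mod 743: (306, -33).
General solution: x = 306 + 743t, y = -33 - 80t for integer t.
-2835 ≤ 306 + 743t ≤ 16229 gives t ∈ [-4, 21], which is 26 values.

26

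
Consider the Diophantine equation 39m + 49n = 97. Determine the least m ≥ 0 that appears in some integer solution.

5

gcd(49, 39) = 1  (49 = 1*39 + 10, 39 = 3*10 + 9, 10 = 1*9 + 1, 9 = 9*1).
1 divides 97, so solutions exist.
Back-substituting, 39*(-5) + 49*(4) = 1.
Scale by 97/1 = 97: (m₀, n₀) = (-485, 388).
General solution: m = -485 + 49t, n = 388 - 39t for integer t.
m ≥ 0: smallest is -485 mod 49 = 5 (at t = 10), with n = -2.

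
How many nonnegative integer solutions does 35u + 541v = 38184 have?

gcd(541, 35):
  541 = 15·35 + 16
  35 = 2·16 + 3
  16 = 5·3 + 1
  3 = 3·1
so gcd(541, 35) = 1.
Back-substitute for Bézout coefficients:
  1 = 16 - 5·3
  ... = 35·(-170) + 541·(11)
Scale by 38184: one solution is (-6491280, 420024). Reduce u mod 541: (179, 59).
General: u = 179 + 541t, v = 59 - 35t.
u ≥ 0 ⇒ t ≥ 0; v ≥ 0 ⇒ t ≤ 1. So t ∈ [0, 1]: 2 solutions.

2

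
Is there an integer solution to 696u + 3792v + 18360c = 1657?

no

gcd(3792, 696) = 24.
gcd(24, 18360) = 24.
24 does not divide 1657 (remainder 1), so no integer solutions.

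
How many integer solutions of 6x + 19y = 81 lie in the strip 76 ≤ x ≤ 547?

25

gcd(19, 6) = 1  (19 = 3*6 + 1, 6 = 6*1).
Back-substituting, 6*(-3) + 19*(1) = 1.
Scale by 81: particular solution (-243, 81); reduce x mod 19: (4, 3).
General solution: x = 4 + 19t, y = 3 - 6t for integer t.
76 ≤ 4 + 19t ≤ 547 gives t ∈ [4, 28], which is 25 values.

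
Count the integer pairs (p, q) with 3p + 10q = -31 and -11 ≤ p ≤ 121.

13

gcd(10, 3) = 1  (10 = 3×3 + 1, 3 = 3×1).
Back-substituting, 3×(-3) + 10×(1) = 1.
Scale by -31: particular solution (93, -31); reduce p mod 10: (3, -4).
General solution: p = 3 + 10t, q = -4 - 3t for integer t.
-11 ≤ 3 + 10t ≤ 121 gives t ∈ [-1, 11], which is 13 values.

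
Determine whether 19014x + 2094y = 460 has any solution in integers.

gcd(19014, 2094) = 6  (19014 = 9*2094 + 168, 2094 = 12*168 + 78, 168 = 2*78 + 12, 78 = 6*12 + 6, 12 = 2*6).
6 does not divide 460 (remainder 4), so no integer solutions.

no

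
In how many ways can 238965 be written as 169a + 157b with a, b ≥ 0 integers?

9

gcd(169, 157):
  169 = 1×157 + 12
  157 = 13×12 + 1
  12 = 12×1
so gcd(169, 157) = 1.
Back-substitute for Bézout coefficients:
  1 = 157 - 13×12
  ... = 169×(-13) + 157×(14)
Scale by 238965: one solution is (-3106545, 3345510). Reduce a mod 157: (14, 1507).
General: a = 14 + 157t, b = 1507 - 169t.
a ≥ 0 ⇒ t ≥ 0; b ≥ 0 ⇒ t ≤ 8. So t ∈ [0, 8]: 9 solutions.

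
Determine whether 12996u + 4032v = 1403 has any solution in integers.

gcd(12996, 4032) = 36  (12996 = 3*4032 + 900, 4032 = 4*900 + 432, 900 = 2*432 + 36, 432 = 12*36).
36 does not divide 1403 (remainder 35), so no integer solutions.

no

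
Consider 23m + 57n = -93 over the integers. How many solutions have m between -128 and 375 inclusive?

gcd(57, 23) = 1  (57 = 2×23 + 11, 23 = 2×11 + 1, 11 = 11×1).
Back-substituting, 23×(5) + 57×(-2) = 1.
Scale by -93: particular solution (-465, 186); reduce m mod 57: (48, -21).
General solution: m = 48 + 57t, n = -21 - 23t for integer t.
-128 ≤ 48 + 57t ≤ 375 gives t ∈ [-3, 5], which is 9 values.

9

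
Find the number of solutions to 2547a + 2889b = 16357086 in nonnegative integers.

20

gcd(2889, 2547) = 9  (2889 = 1·2547 + 342, 2547 = 7·342 + 153, 342 = 2·153 + 36, 153 = 4·36 + 9, 36 = 4·9).
Back-substituting, 2547·(76) + 2889·(-67) = 9.
Scale by 1817454: one solution is (138126504, -121769418). Reduce a mod 321: (204, 5482).
General: a = 204 + 321t, b = 5482 - 283t.
a ≥ 0 ⇒ t ≥ 0; b ≥ 0 ⇒ t ≤ 19. So t ∈ [0, 19]: 20 solutions.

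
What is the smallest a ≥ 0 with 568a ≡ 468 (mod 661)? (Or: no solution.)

592

gcd(661, 568):
  661 = 1×568 + 93
  568 = 6×93 + 10
  93 = 9×10 + 3
  10 = 3×3 + 1
  3 = 3×1
so gcd(661, 568) = 1.
1 divides 468, so solutions exist.
Back-substitute for Bézout coefficients:
  1 = 10 - 3×3
  ... = 568×(199) + 661×(-171)
So 568×(199) ≡ 1 (mod 661); multiply by 468: a ≡ 93132 (mod 661).
Smallest nonnegative: a = 93132 mod 661 = 592.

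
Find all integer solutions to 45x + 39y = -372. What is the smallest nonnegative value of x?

gcd(45, 39):
  45 = 1*39 + 6
  39 = 6*6 + 3
  6 = 2*3
so gcd(45, 39) = 3.
3 divides -372, so solutions exist.
Back-substitute for Bézout coefficients:
  3 = 39 - 6*6
  ... = 45*(-6) + 39*(7)
Scale by -372/3 = -124: (x₀, y₀) = (744, -868).
General solution: x = 744 + 13t, y = -868 - 15t for integer t.
x ≥ 0: smallest is 744 mod 13 = 3 (at t = -57), with y = -13.

3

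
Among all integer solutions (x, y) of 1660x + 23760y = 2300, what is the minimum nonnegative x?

gcd(23760, 1660) = 20  (23760 = 14×1660 + 520, 1660 = 3×520 + 100, 520 = 5×100 + 20, 100 = 5×20).
20 divides 2300, so solutions exist.
Back-substituting, 1660×(-229) + 23760×(16) = 20.
Scale by 2300/20 = 115: (x₀, y₀) = (-26335, 1840).
General solution: x = -26335 + 1188t, y = 1840 - 83t for integer t.
x ≥ 0: smallest is -26335 mod 1188 = 989 (at t = 23), with y = -69.

989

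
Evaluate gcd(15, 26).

1

gcd(26, 15):
  26 = 1·15 + 11
  15 = 1·11 + 4
  11 = 2·4 + 3
  4 = 1·3 + 1
  3 = 3·1
so gcd(26, 15) = 1.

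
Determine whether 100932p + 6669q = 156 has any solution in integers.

yes

gcd(100932, 6669) = 39  (100932 = 15*6669 + 897, 6669 = 7*897 + 390, 897 = 2*390 + 117, 390 = 3*117 + 39, 117 = 3*39).
39 divides 156, so integer solutions exist.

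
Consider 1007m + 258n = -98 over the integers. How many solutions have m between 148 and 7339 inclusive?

28

gcd(1007, 258) = 1.
By Bézout, 1007·(-31) + 258·(121) = 1.
Particular solution: (200, -781).
General solution: m = 200 + 258t, n = -781 - 1007t for integer t.
148 ≤ 200 + 258t ≤ 7339 gives t ∈ [0, 27], which is 28 values.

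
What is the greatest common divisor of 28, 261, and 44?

1

gcd(261, 28) = 1  (261 = 9*28 + 9, 28 = 3*9 + 1, 9 = 9*1).
gcd(1, 44) = 1.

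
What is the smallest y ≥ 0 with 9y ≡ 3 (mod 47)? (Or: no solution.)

16

gcd(47, 9) = 1  (47 = 5·9 + 2, 9 = 4·2 + 1, 2 = 2·1).
1 divides 3, so solutions exist.
Back-substituting, 9·(21) + 47·(-4) = 1.
So 9·(21) ≡ 1 (mod 47); multiply by 3: y ≡ 63 (mod 47).
Smallest nonnegative: y = 63 mod 47 = 16.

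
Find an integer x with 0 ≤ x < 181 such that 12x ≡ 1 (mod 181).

gcd(181, 12) = 1  (181 = 15·12 + 1, 12 = 12·1).
Back-substituting, 12·(-15) + 181·(1) = 1.
So 12·-15 ≡ 1 (mod 181), and -15 mod 181 = 166.

166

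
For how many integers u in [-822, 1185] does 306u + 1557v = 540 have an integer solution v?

gcd(1557, 306):
  1557 = 5·306 + 27
  306 = 11·27 + 9
  27 = 3·9
so gcd(1557, 306) = 9.
Back-substitute for Bézout coefficients:
  9 = 306 - 11·27
  ... = 306·(56) + 1557·(-11)
Scale by 60: particular solution (3360, -660); reduce u mod 173: (73, -14).
General solution: u = 73 + 173t, v = -14 - 34t for integer t.
-822 ≤ 73 + 173t ≤ 1185 gives t ∈ [-5, 6], which is 12 values.

12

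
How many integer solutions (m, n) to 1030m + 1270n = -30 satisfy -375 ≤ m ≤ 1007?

gcd(1270, 1030) = 10.
By Bézout, 1030*(37) + 1270*(-30) = 10.
Particular solution: (16, -13).
General solution: m = 16 + 127t, n = -13 - 103t for integer t.
-375 ≤ 16 + 127t ≤ 1007 gives t ∈ [-3, 7], which is 11 values.

11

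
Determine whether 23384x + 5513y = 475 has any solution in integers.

gcd(23384, 5513) = 37.
37 does not divide 475 (remainder 31), so no integer solutions.

no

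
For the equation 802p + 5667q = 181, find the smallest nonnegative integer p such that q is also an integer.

gcd(5667, 802):
  5667 = 7×802 + 53
  802 = 15×53 + 7
  53 = 7×7 + 4
  7 = 1×4 + 3
  4 = 1×3 + 1
  3 = 3×1
so gcd(5667, 802) = 1.
1 divides 181, so solutions exist.
Back-substitute for Bézout coefficients:
  1 = 4 - 1×3
  ... = 802×(-1604) + 5667×(227)
Scale by 181/1 = 181: (p₀, q₀) = (-290324, 41087).
General solution: p = -290324 + 5667t, q = 41087 - 802t for integer t.
p ≥ 0: smallest is -290324 mod 5667 = 4360 (at t = 52), with q = -617.

4360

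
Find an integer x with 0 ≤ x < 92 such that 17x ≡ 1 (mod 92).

gcd(92, 17) = 1.
By Bézout, 17·(-27) + 92·(5) = 1.
So 17·-27 ≡ 1 (mod 92), and -27 mod 92 = 65.

65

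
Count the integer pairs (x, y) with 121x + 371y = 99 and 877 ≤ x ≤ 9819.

24

gcd(371, 121) = 1  (371 = 3×121 + 8, 121 = 15×8 + 1, 8 = 8×1).
Back-substituting, 121×(46) + 371×(-15) = 1.
Scale by 99: particular solution (4554, -1485); reduce x mod 371: (102, -33).
General solution: x = 102 + 371t, y = -33 - 121t for integer t.
877 ≤ 102 + 371t ≤ 9819 gives t ∈ [3, 26], which is 24 values.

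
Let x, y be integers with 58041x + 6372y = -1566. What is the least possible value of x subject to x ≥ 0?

246

gcd(58041, 6372):
  58041 = 9·6372 + 693
  6372 = 9·693 + 135
  693 = 5·135 + 18
  135 = 7·18 + 9
  18 = 2·9
so gcd(58041, 6372) = 9.
9 divides -1566, so solutions exist.
Back-substitute for Bézout coefficients:
  9 = 135 - 7·18
  ... = 58041·(-331) + 6372·(3015)
Scale by -1566/9 = -174: (x₀, y₀) = (57594, -524610).
General solution: x = 57594 + 708t, y = -524610 - 6449t for integer t.
x ≥ 0: smallest is 57594 mod 708 = 246 (at t = -81), with y = -2241.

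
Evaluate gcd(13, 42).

1

gcd(42, 13) = 1  (42 = 3×13 + 3, 13 = 4×3 + 1, 3 = 3×1).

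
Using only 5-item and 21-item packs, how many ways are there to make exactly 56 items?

1

Need nonnegative integers with 5j + 21k = 56.
gcd(5, 21) = 1, and 5·(-4) + 21·(1) = 1.
So (j₀, k₀) = (-224, 56); general j = -224 + 21t, k = 56 - 5t.
j ≥ 0 ⇒ t ≥ 11; k ≥ 0 ⇒ t ≤ 11. That's 1 value of t.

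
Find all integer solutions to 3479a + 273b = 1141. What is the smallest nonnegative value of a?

11

gcd(3479, 273) = 7  (3479 = 12×273 + 203, 273 = 1×203 + 70, 203 = 2×70 + 63, 70 = 1×63 + 7, 63 = 9×7).
7 divides 1141, so solutions exist.
Back-substituting, 3479×(-4) + 273×(51) = 7.
Scale by 1141/7 = 163: (a₀, b₀) = (-652, 8313).
General solution: a = -652 + 39t, b = 8313 - 497t for integer t.
a ≥ 0: smallest is -652 mod 39 = 11 (at t = 17), with b = -136.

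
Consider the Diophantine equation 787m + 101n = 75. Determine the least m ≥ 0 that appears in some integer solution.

gcd(787, 101):
  787 = 7·101 + 80
  101 = 1·80 + 21
  80 = 3·21 + 17
  21 = 1·17 + 4
  17 = 4·4 + 1
  4 = 4·1
so gcd(787, 101) = 1.
1 divides 75, so solutions exist.
Back-substitute for Bézout coefficients:
  1 = 17 - 4·4
  ... = 787·(24) + 101·(-187)
Scale by 75/1 = 75: (m₀, n₀) = (1800, -14025).
General solution: m = 1800 + 101t, n = -14025 - 787t for integer t.
m ≥ 0: smallest is 1800 mod 101 = 83 (at t = -17), with n = -646.

83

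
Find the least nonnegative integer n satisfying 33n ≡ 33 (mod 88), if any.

1

gcd(88, 33):
  88 = 2×33 + 22
  33 = 1×22 + 11
  22 = 2×11
so gcd(88, 33) = 11.
11 divides 33, so solutions exist.
Back-substitute for Bézout coefficients:
  11 = 33 - 1×22
  ... = 33×(3) + 88×(-1)
So 33×(3) ≡ 11 (mod 88); multiply by 3: n ≡ 9 (mod 8).
Smallest nonnegative: n = 9 mod 8 = 1.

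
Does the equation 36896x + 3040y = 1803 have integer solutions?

no

gcd(36896, 3040) = 32.
32 does not divide 1803 (remainder 11), so no integer solutions.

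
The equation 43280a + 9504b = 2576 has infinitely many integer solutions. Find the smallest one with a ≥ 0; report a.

gcd(43280, 9504):
  43280 = 4·9504 + 5264
  9504 = 1·5264 + 4240
  5264 = 1·4240 + 1024
  4240 = 4·1024 + 144
  1024 = 7·144 + 16
  144 = 9·16
so gcd(43280, 9504) = 16.
16 divides 2576, so solutions exist.
Back-substitute for Bézout coefficients:
  16 = 1024 - 7·144
  ... = 43280·(65) + 9504·(-296)
Scale by 2576/16 = 161: (a₀, b₀) = (10465, -47656).
General solution: a = 10465 + 594t, b = -47656 - 2705t for integer t.
a ≥ 0: smallest is 10465 mod 594 = 367 (at t = -17), with b = -1671.

367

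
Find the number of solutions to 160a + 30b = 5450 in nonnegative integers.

11

gcd(160, 30):
  160 = 5·30 + 10
  30 = 3·10
so gcd(160, 30) = 10.
Back-substitute for Bézout coefficients:
  10 = 160 - 5·30
  ... = 160·(1) + 30·(-5)
Scale by 545: one solution is (545, -2725). Reduce a mod 3: (2, 171).
General: a = 2 + 3t, b = 171 - 16t.
a ≥ 0 ⇒ t ≥ 0; b ≥ 0 ⇒ t ≤ 10. So t ∈ [0, 10]: 11 solutions.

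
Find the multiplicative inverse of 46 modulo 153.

gcd(153, 46) = 1.
By Bézout, 46×(10) + 153×(-3) = 1.
So 46×10 ≡ 1 (mod 153), and 10 mod 153 = 10.

10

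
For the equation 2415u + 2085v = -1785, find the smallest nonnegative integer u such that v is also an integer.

102

gcd(2415, 2085):
  2415 = 1×2085 + 330
  2085 = 6×330 + 105
  330 = 3×105 + 15
  105 = 7×15
so gcd(2415, 2085) = 15.
15 divides -1785, so solutions exist.
Back-substitute for Bézout coefficients:
  15 = 330 - 3×105
  ... = 2415×(19) + 2085×(-22)
Scale by -1785/15 = -119: (u₀, v₀) = (-2261, 2618).
General solution: u = -2261 + 139t, v = 2618 - 161t for integer t.
u ≥ 0: smallest is -2261 mod 139 = 102 (at t = 17), with v = -119.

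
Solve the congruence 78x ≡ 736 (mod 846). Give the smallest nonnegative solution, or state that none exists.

gcd(846, 78) = 6  (846 = 10×78 + 66, 78 = 1×66 + 12, 66 = 5×12 + 6, 12 = 2×6).
6 does not divide 736, so the congruence has no solution.

no solution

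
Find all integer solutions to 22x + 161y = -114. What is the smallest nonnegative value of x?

68

gcd(161, 22) = 1  (161 = 7*22 + 7, 22 = 3*7 + 1, 7 = 7*1).
1 divides -114, so solutions exist.
Back-substituting, 22*(22) + 161*(-3) = 1.
Scale by -114/1 = -114: (x₀, y₀) = (-2508, 342).
General solution: x = -2508 + 161t, y = 342 - 22t for integer t.
x ≥ 0: smallest is -2508 mod 161 = 68 (at t = 16), with y = -10.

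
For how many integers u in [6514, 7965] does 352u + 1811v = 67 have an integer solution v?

gcd(1811, 352) = 1  (1811 = 5*352 + 51, 352 = 6*51 + 46, 51 = 1*46 + 5, 46 = 9*5 + 1, 5 = 5*1).
Back-substituting, 352*(355) + 1811*(-69) = 1.
Scale by 67: particular solution (23785, -4623); reduce u mod 1811: (242, -47).
General solution: u = 242 + 1811t, v = -47 - 352t for integer t.
6514 ≤ 242 + 1811t ≤ 7965 gives t ∈ [4, 4], which is 1 value.

1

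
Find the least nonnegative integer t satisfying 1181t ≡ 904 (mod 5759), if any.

2161

gcd(5759, 1181) = 1.
1 divides 904, so solutions exist.
By Bézout, 1181·(-1775) + 5759·(364) = 1.
So 1181·(-1775) ≡ 1 (mod 5759); multiply by 904: t ≡ -1604600 (mod 5759).
Smallest nonnegative: t = -1604600 mod 5759 = 2161.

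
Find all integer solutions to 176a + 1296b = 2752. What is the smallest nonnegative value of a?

23

gcd(1296, 176) = 16.
16 divides 2752, so solutions exist.
By Bézout, 176*(-22) + 1296*(3) = 16.
Scale by 2752/16 = 172: (a₀, b₀) = (-3784, 516).
General solution: a = -3784 + 81t, b = 516 - 11t for integer t.
a ≥ 0: smallest is -3784 mod 81 = 23 (at t = 47), with b = -1.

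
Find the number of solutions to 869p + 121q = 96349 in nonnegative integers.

gcd(869, 121) = 11.
By Bézout, 869×(-5) + 121×(36) = 11.
One solution: (7, 746).
General: p = 7 + 11t, q = 746 - 79t.
p ≥ 0 ⇒ t ≥ 0; q ≥ 0 ⇒ t ≤ 9. So t ∈ [0, 9]: 10 solutions.

10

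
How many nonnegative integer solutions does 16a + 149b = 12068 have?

gcd(149, 16):
  149 = 9×16 + 5
  16 = 3×5 + 1
  5 = 5×1
so gcd(149, 16) = 1.
Back-substitute for Bézout coefficients:
  1 = 16 - 3×5
  ... = 16×(28) + 149×(-3)
Scale by 12068: one solution is (337904, -36204). Reduce a mod 149: (121, 68).
General: a = 121 + 149t, b = 68 - 16t.
a ≥ 0 ⇒ t ≥ 0; b ≥ 0 ⇒ t ≤ 4. So t ∈ [0, 4]: 5 solutions.

5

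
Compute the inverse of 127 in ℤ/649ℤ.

46

gcd(649, 127):
  649 = 5×127 + 14
  127 = 9×14 + 1
  14 = 14×1
so gcd(649, 127) = 1.
Back-substitute for Bézout coefficients:
  1 = 127 - 9×14
  ... = 127×(46) + 649×(-9)
So 127×46 ≡ 1 (mod 649), and 46 mod 649 = 46.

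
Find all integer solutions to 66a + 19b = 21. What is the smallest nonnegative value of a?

15

gcd(66, 19) = 1  (66 = 3·19 + 9, 19 = 2·9 + 1, 9 = 9·1).
1 divides 21, so solutions exist.
Back-substituting, 66·(-2) + 19·(7) = 1.
Scale by 21/1 = 21: (a₀, b₀) = (-42, 147).
General solution: a = -42 + 19t, b = 147 - 66t for integer t.
a ≥ 0: smallest is -42 mod 19 = 15 (at t = 3), with b = -51.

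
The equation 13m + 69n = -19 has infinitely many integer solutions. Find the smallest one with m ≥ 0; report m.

41

gcd(69, 13):
  69 = 5·13 + 4
  13 = 3·4 + 1
  4 = 4·1
so gcd(69, 13) = 1.
1 divides -19, so solutions exist.
Back-substitute for Bézout coefficients:
  1 = 13 - 3·4
  ... = 13·(16) + 69·(-3)
Scale by -19/1 = -19: (m₀, n₀) = (-304, 57).
General solution: m = -304 + 69t, n = 57 - 13t for integer t.
m ≥ 0: smallest is -304 mod 69 = 41 (at t = 5), with n = -8.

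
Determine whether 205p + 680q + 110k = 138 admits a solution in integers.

gcd(680, 205) = 5.
gcd(5, 110) = 5.
5 does not divide 138 (remainder 3), so no integer solutions.

no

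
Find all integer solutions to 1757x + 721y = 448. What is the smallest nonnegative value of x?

6

gcd(1757, 721):
  1757 = 2×721 + 315
  721 = 2×315 + 91
  315 = 3×91 + 42
  91 = 2×42 + 7
  42 = 6×7
so gcd(1757, 721) = 7.
7 divides 448, so solutions exist.
Back-substitute for Bézout coefficients:
  7 = 91 - 2×42
  ... = 1757×(-16) + 721×(39)
Scale by 448/7 = 64: (x₀, y₀) = (-1024, 2496).
General solution: x = -1024 + 103t, y = 2496 - 251t for integer t.
x ≥ 0: smallest is -1024 mod 103 = 6 (at t = 10), with y = -14.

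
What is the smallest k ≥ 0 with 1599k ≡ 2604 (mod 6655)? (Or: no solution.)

gcd(6655, 1599):
  6655 = 4·1599 + 259
  1599 = 6·259 + 45
  259 = 5·45 + 34
  45 = 1·34 + 11
  34 = 3·11 + 1
  11 = 11·1
so gcd(6655, 1599) = 1.
1 divides 2604, so solutions exist.
Back-substitute for Bézout coefficients:
  1 = 34 - 3·11
  ... = 1599·(-591) + 6655·(142)
So 1599·(-591) ≡ 1 (mod 6655); multiply by 2604: k ≡ -1538964 (mod 6655).
Smallest nonnegative: k = -1538964 mod 6655 = 4996.

4996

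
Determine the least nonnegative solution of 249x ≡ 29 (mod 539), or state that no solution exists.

gcd(539, 249) = 1  (539 = 2*249 + 41, 249 = 6*41 + 3, 41 = 13*3 + 2, 3 = 1*2 + 1, 2 = 2*1).
1 divides 29, so solutions exist.
Back-substituting, 249*(184) + 539*(-85) = 1.
So 249*(184) ≡ 1 (mod 539); multiply by 29: x ≡ 5336 (mod 539).
Smallest nonnegative: x = 5336 mod 539 = 485.

485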